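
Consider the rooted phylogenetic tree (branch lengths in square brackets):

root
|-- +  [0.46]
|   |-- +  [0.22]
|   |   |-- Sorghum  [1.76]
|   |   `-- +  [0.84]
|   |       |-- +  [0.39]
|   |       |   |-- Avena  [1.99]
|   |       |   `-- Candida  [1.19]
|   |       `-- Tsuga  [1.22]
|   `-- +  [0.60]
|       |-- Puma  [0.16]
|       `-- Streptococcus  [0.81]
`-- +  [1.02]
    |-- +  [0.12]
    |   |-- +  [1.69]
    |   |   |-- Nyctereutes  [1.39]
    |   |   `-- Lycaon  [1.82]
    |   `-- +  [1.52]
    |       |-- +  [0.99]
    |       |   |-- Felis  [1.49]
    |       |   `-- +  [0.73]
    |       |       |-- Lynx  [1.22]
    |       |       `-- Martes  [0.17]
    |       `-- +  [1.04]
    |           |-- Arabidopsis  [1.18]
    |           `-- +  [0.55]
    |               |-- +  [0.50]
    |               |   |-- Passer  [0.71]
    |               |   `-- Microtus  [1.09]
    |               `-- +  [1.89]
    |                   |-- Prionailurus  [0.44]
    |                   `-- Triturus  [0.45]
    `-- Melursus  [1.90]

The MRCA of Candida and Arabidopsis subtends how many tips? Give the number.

17

The MRCA of Candida and Arabidopsis is the root, so the clade is the entire tree.
That clade contains 17 terminal taxa: Arabidopsis, Avena, Candida, Felis, Lycaon, Lynx, Martes, Melursus, Microtus, Nyctereutes, Passer, Prionailurus, Puma, Sorghum, Streptococcus, Triturus, Tsuga.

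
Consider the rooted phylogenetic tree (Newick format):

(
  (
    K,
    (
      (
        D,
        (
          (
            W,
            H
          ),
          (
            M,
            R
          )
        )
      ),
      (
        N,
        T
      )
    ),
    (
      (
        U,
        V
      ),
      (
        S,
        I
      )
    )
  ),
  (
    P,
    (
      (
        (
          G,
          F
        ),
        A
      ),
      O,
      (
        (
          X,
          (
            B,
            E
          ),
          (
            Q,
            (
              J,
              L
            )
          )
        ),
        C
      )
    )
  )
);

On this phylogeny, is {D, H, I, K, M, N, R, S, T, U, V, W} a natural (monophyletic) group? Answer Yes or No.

Yes

The most recent common ancestor of these taxa subtends (K,((D,((W,H),(M,R))),(N,T)),((U,V),(S,I))).
That clade has exactly 12 tips — every listed taxon and nothing else — so the group is monophyletic.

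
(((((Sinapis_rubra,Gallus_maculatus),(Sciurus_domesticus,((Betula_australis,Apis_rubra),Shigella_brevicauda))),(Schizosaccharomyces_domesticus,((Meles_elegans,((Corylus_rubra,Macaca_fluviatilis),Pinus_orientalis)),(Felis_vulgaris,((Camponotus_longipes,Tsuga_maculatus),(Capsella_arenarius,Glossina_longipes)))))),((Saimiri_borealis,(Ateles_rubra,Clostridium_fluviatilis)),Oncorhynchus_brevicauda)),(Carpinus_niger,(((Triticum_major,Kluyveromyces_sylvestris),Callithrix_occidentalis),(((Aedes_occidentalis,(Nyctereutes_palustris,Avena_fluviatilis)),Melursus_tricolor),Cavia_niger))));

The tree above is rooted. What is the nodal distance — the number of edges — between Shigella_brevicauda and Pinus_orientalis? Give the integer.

The MRCA of Shigella_brevicauda and Pinus_orientalis is the node subtending (((Sinapis_rubra,Gallus_maculatus),(Sciurus_domesticus,((Betula_australis,Apis_rubra),Shigella_brevicauda))),(Schizosaccharomyces_domesticus,((Meles_elegans,((Corylus_rubra,Macaca_fluviatilis),Pinus_orientalis)),(Felis_vulgaris,((Camponotus_longipes,Tsuga_maculatus),(Capsella_arenarius,Glossina_longipes)))))).
From Shigella_brevicauda up to that node: 4 branches. From Pinus_orientalis up to the same node: 5 branches. Total: 4 + 5 = 9.

9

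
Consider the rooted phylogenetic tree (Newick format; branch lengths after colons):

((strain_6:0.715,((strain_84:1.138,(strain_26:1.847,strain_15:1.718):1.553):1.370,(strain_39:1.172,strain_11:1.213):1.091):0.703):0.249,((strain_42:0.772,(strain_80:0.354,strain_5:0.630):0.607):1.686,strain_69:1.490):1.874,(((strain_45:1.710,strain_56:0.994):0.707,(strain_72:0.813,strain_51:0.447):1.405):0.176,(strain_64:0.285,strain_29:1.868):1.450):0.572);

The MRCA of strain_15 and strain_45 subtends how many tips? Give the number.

16

The MRCA of strain_15 and strain_45 is the root, so the clade is the entire tree.
That clade contains 16 terminal taxa: strain_11, strain_15, strain_26, strain_29, strain_39, strain_42, strain_45, strain_5, strain_51, strain_56, strain_6, strain_64, strain_69, strain_72, strain_80, strain_84.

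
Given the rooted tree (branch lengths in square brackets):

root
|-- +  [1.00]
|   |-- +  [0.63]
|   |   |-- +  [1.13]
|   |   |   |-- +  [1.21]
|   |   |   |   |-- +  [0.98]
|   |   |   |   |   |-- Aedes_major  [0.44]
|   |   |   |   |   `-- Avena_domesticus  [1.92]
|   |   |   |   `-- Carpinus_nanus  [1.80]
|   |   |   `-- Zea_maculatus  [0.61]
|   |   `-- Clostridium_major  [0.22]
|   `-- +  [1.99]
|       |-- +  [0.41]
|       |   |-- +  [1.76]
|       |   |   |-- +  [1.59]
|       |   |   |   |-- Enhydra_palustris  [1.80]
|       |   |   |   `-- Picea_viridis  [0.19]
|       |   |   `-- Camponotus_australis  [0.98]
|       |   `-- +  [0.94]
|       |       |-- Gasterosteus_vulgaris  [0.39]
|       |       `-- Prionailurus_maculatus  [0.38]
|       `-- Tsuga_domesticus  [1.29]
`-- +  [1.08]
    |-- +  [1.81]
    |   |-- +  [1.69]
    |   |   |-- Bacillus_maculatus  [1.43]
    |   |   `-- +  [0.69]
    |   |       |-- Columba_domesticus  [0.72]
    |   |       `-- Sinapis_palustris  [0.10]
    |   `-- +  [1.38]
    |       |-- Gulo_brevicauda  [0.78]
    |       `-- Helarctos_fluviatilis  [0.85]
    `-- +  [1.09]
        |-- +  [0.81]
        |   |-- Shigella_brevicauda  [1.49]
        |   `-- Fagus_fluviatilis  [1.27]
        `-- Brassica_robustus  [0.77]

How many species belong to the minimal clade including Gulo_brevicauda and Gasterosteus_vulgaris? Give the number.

19

The MRCA of Gulo_brevicauda and Gasterosteus_vulgaris is the root, so the clade is the entire tree.
That clade contains 19 terminal taxa: Aedes_major, Avena_domesticus, Bacillus_maculatus, Brassica_robustus, Camponotus_australis, Carpinus_nanus, Clostridium_major, Columba_domesticus, Enhydra_palustris, Fagus_fluviatilis, Gasterosteus_vulgaris, Gulo_brevicauda, Helarctos_fluviatilis, Picea_viridis, Prionailurus_maculatus, Shigella_brevicauda, Sinapis_palustris, Tsuga_domesticus, Zea_maculatus.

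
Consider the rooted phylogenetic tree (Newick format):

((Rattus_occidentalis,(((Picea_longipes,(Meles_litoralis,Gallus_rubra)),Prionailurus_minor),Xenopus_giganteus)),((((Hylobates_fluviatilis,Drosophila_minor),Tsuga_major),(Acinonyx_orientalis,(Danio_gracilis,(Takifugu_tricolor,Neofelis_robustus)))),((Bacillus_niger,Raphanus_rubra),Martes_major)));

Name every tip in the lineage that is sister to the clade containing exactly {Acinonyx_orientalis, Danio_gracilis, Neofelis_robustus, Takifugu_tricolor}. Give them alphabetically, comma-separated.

The clade containing exactly {Acinonyx_orientalis, Danio_gracilis, Neofelis_robustus, Takifugu_tricolor} attaches to the tree at the node subtending (((Hylobates_fluviatilis,Drosophila_minor),Tsuga_major),(Acinonyx_orientalis,(Danio_gracilis,(Takifugu_tricolor,Neofelis_robustus)))).
The other lineage descending from that same node — the sister group — is ((Hylobates_fluviatilis,Drosophila_minor),Tsuga_major); its 3 tips in alphabetical order are the answer.

Drosophila_minor, Hylobates_fluviatilis, Tsuga_major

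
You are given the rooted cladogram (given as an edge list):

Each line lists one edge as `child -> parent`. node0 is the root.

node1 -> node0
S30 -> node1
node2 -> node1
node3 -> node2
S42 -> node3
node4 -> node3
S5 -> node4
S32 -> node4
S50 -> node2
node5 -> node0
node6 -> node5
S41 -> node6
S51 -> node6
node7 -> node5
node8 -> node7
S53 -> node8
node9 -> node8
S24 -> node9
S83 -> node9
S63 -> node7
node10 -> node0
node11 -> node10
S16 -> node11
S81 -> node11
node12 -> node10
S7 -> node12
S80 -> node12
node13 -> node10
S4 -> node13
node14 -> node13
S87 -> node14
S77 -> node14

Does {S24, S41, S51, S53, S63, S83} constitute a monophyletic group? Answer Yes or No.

Yes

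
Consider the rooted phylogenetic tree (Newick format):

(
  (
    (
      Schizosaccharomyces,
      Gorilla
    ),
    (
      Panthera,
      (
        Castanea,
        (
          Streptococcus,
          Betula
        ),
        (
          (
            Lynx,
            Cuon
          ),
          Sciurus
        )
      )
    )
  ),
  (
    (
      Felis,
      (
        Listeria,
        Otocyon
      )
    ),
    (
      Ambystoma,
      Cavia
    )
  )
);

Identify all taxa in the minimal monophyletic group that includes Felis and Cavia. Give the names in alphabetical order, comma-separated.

Ambystoma, Cavia, Felis, Listeria, Otocyon

Tracing Felis: it sits inside (Felis,(Listeria,Otocyon)).
Tracing Cavia: it sits inside (Ambystoma,Cavia).
The smallest clade enclosing both is ((Felis,(Listeria,Otocyon)),(Ambystoma,Cavia)); the answer is its 5 terminal taxa in alphabetical order.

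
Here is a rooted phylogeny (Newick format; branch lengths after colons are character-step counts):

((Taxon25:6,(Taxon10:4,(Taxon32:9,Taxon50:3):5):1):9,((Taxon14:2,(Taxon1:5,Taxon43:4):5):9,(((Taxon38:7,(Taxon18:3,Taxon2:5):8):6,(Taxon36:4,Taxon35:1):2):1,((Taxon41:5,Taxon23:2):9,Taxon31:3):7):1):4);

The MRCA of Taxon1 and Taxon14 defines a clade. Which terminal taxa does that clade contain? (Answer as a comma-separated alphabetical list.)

Tracing Taxon1: it sits inside (Taxon1,Taxon43).
Tracing Taxon14: it sits inside (Taxon14,(Taxon1,Taxon43)).
The smallest clade enclosing both is (Taxon14,(Taxon1,Taxon43)); the answer is its 3 terminal taxa in alphabetical order.

Taxon1, Taxon14, Taxon43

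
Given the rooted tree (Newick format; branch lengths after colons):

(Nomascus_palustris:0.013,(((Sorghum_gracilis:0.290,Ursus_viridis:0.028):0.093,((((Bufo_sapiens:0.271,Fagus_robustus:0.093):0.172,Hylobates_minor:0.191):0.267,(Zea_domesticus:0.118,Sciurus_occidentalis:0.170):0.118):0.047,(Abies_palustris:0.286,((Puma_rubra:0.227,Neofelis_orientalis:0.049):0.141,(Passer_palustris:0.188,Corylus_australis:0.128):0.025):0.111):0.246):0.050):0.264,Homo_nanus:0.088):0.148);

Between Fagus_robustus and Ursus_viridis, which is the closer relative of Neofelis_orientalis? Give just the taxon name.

Fagus_robustus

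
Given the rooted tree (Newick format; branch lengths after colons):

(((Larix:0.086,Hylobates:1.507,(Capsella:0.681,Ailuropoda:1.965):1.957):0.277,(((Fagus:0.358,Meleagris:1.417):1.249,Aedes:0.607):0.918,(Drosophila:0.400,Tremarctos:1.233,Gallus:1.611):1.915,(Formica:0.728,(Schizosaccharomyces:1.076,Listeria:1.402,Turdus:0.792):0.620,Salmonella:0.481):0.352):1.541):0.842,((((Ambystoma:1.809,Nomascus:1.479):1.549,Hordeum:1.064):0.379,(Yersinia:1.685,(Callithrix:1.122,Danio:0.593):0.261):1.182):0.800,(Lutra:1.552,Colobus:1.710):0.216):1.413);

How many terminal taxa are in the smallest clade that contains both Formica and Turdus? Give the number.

The MRCA of Formica and Turdus is the node subtending (Formica,(Schizosaccharomyces,Listeria,Turdus),Salmonella).
That clade contains 5 terminal taxa: Formica, Listeria, Salmonella, Schizosaccharomyces, Turdus.

5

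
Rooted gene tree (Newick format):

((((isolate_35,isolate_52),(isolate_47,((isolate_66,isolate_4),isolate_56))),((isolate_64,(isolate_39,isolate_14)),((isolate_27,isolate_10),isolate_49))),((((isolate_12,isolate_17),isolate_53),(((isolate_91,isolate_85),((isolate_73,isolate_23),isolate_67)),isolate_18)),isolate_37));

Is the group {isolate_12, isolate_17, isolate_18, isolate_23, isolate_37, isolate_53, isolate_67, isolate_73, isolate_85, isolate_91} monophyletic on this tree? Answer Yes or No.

The most recent common ancestor of these taxa subtends ((((isolate_12,isolate_17),isolate_53),(((isolate_91,isolate_85),((isolate_73,isolate_23),isolate_67)),isolate_18)),isolate_37).
That clade has exactly 10 tips — every listed taxon and nothing else — so the group is monophyletic.

Yes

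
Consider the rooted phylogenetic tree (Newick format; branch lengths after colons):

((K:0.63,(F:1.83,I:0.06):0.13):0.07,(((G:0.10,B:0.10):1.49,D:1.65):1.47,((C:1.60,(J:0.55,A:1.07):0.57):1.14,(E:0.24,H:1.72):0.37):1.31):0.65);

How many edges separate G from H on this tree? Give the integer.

6

The MRCA of G and H is the node subtending (((G,B),D),((C,(J,A)),(E,H))).
From G up to that node: 3 branches. From H up to the same node: 3 branches. Total: 3 + 3 = 6.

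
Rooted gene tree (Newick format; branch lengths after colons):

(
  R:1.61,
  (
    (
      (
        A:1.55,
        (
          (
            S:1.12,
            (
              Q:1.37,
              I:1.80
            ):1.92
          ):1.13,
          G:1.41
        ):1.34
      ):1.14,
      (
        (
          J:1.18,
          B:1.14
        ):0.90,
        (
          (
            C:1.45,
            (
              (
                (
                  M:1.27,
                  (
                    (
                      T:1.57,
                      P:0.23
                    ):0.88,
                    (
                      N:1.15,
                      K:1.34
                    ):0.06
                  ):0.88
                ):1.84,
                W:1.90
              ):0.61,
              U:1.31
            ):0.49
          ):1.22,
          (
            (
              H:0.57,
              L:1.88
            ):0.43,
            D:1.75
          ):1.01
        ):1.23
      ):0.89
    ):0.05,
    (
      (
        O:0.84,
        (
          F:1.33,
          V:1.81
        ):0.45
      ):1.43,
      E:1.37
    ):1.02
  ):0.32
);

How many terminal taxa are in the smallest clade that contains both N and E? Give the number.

22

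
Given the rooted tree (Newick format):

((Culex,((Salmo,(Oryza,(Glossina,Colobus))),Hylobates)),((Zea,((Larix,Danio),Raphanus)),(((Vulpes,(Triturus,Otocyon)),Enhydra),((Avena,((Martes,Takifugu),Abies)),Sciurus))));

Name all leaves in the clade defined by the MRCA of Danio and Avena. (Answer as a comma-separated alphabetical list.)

Tracing Danio: it sits inside (Larix,Danio).
Tracing Avena: it sits inside (Avena,((Martes,Takifugu),Abies)).
The smallest clade enclosing both is ((Zea,((Larix,Danio),Raphanus)),(((Vulpes,(Triturus,Otocyon)),Enhydra),((Avena,((Martes,Takifugu),Abies)),Sciurus))); the answer is its 13 terminal taxa in alphabetical order.

Abies, Avena, Danio, Enhydra, Larix, Martes, Otocyon, Raphanus, Sciurus, Takifugu, Triturus, Vulpes, Zea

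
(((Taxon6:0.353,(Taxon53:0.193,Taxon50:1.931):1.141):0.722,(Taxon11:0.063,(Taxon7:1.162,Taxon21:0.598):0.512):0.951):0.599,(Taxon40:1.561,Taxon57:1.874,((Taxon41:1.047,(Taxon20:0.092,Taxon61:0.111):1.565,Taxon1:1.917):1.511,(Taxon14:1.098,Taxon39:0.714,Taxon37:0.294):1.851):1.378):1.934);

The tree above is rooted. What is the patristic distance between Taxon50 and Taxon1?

11.133

The path runs Taxon50 → … → MRCA → … → Taxon1; the MRCA is the root of the tree.
Branch lengths along that path: 1.931 + 1.141 + 0.722 + 0.599 + 1.934 + 1.378 + 1.511 + 1.917 = 11.133.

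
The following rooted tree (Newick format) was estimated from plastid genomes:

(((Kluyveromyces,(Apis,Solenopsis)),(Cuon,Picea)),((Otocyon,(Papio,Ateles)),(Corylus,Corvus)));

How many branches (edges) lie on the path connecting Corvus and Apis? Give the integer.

7

The MRCA of Corvus and Apis is the root of the tree.
From Corvus up to that node: 3 branches. From Apis up to the same node: 4 branches. Total: 3 + 4 = 7.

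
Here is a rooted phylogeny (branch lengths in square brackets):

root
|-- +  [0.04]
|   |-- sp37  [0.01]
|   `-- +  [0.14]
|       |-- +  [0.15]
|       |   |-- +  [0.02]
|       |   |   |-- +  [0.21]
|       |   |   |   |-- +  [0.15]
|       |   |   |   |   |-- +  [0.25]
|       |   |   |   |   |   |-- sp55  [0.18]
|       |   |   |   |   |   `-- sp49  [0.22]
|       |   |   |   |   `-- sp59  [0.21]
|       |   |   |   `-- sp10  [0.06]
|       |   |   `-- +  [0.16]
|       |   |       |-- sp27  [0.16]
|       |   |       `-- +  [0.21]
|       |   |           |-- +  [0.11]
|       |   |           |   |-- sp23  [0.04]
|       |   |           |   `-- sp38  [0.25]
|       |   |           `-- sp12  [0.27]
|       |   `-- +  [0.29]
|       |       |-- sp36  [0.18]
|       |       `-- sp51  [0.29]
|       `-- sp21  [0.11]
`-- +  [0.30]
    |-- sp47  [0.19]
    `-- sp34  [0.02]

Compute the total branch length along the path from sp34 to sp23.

1.19

The path runs sp34 → … → MRCA → … → sp23; the MRCA is the root of the tree.
Branch lengths along that path: 0.02 + 0.30 + 0.04 + 0.14 + 0.15 + 0.02 + 0.16 + 0.21 + 0.11 + 0.04 = 1.19.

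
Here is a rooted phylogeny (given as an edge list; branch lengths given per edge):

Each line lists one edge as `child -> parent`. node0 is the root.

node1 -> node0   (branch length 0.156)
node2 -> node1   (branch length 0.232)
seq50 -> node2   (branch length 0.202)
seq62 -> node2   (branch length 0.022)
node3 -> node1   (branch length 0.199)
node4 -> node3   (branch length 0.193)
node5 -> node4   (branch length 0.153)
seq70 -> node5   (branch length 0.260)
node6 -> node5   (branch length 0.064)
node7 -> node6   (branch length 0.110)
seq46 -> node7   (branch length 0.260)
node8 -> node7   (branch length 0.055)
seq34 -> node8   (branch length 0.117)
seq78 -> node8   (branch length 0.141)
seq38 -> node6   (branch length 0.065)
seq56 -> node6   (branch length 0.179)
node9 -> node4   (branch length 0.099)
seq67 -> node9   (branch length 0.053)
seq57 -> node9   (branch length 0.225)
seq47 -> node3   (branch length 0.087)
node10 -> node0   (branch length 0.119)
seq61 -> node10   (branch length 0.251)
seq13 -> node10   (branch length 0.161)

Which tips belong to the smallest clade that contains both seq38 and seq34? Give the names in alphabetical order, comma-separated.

seq34, seq38, seq46, seq56, seq78

Tracing seq38: it sits inside ((seq46,(seq34,seq78)),seq38,seq56).
Tracing seq34: it sits inside (seq34,seq78).
The smallest clade enclosing both is ((seq46,(seq34,seq78)),seq38,seq56); the answer is its 5 terminal taxa in alphabetical order.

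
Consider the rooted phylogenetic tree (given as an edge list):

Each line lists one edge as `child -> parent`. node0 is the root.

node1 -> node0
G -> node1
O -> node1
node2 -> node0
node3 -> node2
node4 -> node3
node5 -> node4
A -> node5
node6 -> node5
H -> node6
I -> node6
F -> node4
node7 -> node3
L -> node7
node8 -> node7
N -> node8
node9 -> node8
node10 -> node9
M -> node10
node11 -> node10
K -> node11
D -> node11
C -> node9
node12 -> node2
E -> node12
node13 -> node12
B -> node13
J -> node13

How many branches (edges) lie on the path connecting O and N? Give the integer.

7

The MRCA of O and N is the root of the tree.
From O up to that node: 2 branches. From N up to the same node: 5 branches. Total: 2 + 5 = 7.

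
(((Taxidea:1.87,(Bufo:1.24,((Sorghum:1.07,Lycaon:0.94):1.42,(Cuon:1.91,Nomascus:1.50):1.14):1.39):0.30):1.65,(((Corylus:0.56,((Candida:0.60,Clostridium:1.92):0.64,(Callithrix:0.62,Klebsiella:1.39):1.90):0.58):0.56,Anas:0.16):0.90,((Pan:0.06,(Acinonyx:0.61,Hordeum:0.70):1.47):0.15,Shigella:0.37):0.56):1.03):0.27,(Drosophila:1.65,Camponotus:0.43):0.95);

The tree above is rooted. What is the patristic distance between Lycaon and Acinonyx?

9.52

The path runs Lycaon → … → MRCA → … → Acinonyx; the MRCA is the node subtending ((Taxidea,(Bufo,((Sorghum,Lycaon),(Cuon,Nomascus)))),(((Corylus,((Candida,Clostridium),(Callithrix,Klebsiella))),Anas),((Pan,(Acinonyx,Hordeum)),Shigella))).
Branch lengths along that path: 0.94 + 1.42 + 1.39 + 0.30 + 1.65 + 1.03 + 0.56 + 0.15 + 1.47 + 0.61 = 9.52.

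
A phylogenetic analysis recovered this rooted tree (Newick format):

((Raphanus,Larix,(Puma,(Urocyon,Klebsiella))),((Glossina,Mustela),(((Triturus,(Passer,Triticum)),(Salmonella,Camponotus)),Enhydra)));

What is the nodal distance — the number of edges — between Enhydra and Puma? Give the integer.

6

The MRCA of Enhydra and Puma is the root of the tree.
From Enhydra up to that node: 3 branches. From Puma up to the same node: 3 branches. Total: 3 + 3 = 6.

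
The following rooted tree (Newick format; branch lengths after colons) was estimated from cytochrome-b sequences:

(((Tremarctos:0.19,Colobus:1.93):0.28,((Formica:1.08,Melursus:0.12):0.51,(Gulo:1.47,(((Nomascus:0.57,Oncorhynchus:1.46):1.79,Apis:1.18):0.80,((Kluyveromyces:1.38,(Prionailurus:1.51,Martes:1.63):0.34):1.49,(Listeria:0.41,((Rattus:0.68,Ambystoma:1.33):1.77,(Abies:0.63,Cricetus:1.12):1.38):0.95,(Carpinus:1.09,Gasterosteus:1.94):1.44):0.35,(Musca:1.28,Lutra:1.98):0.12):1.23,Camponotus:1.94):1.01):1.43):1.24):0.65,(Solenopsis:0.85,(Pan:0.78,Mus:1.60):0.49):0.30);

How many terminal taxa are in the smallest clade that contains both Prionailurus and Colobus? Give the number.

21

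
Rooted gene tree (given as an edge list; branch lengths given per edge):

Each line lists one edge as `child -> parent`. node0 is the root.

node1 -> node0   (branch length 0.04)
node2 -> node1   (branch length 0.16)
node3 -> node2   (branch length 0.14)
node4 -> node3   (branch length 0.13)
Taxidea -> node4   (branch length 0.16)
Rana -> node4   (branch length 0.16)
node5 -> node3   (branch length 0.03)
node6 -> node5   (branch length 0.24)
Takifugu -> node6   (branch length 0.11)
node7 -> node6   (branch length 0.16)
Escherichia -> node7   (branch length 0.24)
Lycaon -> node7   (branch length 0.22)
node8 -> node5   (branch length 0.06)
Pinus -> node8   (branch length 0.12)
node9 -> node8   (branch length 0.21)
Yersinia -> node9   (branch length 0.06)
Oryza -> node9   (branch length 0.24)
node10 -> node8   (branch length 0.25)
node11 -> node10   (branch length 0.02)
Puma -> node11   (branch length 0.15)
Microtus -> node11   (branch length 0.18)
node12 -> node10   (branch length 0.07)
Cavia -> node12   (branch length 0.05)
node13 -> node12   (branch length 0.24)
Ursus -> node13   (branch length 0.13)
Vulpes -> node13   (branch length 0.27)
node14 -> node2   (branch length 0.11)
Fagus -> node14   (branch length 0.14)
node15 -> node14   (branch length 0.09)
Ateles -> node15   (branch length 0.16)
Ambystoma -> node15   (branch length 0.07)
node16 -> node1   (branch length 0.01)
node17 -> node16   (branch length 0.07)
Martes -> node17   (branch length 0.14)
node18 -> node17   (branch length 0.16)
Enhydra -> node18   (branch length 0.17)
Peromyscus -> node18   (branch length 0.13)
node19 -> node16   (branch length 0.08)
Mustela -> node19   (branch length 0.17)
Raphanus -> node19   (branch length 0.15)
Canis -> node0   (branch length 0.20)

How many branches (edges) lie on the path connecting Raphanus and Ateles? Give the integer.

The MRCA of Raphanus and Ateles is the node subtending ((((Taxidea,Rana),((Takifugu,(Escherichia,Lycaon)),(Pinus,(Yersinia,Oryza),((Puma,Microtus),(Cavia,(Ursus,Vulpes)))))),(Fagus,(Ateles,Ambystoma))),((Martes,(Enhydra,Peromyscus)),(Mustela,Raphanus))).
From Raphanus up to that node: 3 branches. From Ateles up to the same node: 4 branches. Total: 3 + 4 = 7.

7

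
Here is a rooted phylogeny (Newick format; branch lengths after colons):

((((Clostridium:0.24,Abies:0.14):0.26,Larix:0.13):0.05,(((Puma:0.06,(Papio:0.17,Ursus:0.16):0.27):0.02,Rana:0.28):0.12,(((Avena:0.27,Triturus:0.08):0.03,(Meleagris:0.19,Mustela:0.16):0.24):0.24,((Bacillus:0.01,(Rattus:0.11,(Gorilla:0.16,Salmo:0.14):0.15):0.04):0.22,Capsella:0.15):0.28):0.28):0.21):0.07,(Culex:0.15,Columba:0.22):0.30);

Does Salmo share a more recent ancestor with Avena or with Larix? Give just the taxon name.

The MRCA of Salmo and Avena subtends (((Avena,Triturus),(Meleagris,Mustela)),((Bacillus,(Rattus,(Gorilla,Salmo))),Capsella)) (9 taxa).
The MRCA of Salmo and Larix subtends (((Clostridium,Abies),Larix),(((Puma,(Papio,Ursus)),Rana),(((Avena,Triturus),(Meleagris,Mustela)),((Bacillus,(Rattus,(Gorilla,Salmo))),Capsella)))) (16 taxa).
The first is nested inside the second, so Salmo shares a more recent common ancestor with Avena.

Avena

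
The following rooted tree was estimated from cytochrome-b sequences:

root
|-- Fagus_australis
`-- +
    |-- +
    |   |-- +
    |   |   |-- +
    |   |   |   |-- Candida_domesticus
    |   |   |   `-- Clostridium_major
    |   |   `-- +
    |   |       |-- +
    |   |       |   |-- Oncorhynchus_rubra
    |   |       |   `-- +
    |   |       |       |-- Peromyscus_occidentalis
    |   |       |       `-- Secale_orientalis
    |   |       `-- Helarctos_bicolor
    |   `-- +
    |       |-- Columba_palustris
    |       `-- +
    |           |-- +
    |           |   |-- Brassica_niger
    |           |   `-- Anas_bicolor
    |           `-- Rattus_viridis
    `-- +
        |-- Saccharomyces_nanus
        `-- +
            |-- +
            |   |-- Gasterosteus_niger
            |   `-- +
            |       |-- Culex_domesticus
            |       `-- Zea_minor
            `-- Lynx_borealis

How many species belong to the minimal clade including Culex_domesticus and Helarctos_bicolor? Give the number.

15

The MRCA of Culex_domesticus and Helarctos_bicolor is the node subtending ((((Candida_domesticus,Clostridium_major),((Oncorhynchus_rubra,(Peromyscus_occidentalis,Secale_orientalis)),Helarctos_bicolor)),(Columba_palustris,((Brassica_niger,Anas_bicolor),Rattus_viridis))),(Saccharomyces_nanus,((Gasterosteus_niger,(Culex_domesticus,Zea_minor)),Lynx_borealis))).
That clade contains 15 terminal taxa: Anas_bicolor, Brassica_niger, Candida_domesticus, Clostridium_major, Columba_palustris, Culex_domesticus, Gasterosteus_niger, Helarctos_bicolor, Lynx_borealis, Oncorhynchus_rubra, Peromyscus_occidentalis, Rattus_viridis, Saccharomyces_nanus, Secale_orientalis, Zea_minor.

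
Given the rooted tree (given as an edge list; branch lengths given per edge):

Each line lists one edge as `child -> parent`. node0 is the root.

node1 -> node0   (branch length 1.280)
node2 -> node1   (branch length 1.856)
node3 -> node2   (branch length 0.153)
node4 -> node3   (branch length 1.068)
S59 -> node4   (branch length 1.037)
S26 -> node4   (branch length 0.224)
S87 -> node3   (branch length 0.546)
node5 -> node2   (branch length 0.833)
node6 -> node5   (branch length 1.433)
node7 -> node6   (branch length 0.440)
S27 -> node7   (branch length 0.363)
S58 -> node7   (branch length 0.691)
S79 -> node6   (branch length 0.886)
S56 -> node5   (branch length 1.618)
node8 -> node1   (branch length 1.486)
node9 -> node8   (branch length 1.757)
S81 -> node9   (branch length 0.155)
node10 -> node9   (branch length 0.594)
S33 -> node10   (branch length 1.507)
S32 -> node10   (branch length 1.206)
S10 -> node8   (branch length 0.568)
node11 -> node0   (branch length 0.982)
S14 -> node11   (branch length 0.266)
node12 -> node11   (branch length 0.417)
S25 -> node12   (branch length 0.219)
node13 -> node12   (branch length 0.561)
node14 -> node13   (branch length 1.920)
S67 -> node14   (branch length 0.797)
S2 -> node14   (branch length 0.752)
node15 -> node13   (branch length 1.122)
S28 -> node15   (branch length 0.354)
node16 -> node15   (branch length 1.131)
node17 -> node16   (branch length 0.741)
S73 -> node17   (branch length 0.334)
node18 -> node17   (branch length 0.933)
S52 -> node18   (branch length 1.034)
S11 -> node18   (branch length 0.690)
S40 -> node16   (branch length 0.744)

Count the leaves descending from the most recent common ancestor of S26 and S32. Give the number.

11

The MRCA of S26 and S32 is the node subtending ((((S59,S26),S87),(((S27,S58),S79),S56)),((S81,(S33,S32)),S10)).
That clade contains 11 terminal taxa: S10, S26, S27, S32, S33, S56, S58, S59, S79, S81, S87.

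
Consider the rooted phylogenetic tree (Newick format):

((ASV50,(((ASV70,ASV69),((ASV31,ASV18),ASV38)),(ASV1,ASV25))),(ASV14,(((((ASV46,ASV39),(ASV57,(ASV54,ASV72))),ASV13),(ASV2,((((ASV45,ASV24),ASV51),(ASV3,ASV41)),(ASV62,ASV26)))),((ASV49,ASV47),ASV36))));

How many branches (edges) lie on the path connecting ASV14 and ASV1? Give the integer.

6

The MRCA of ASV14 and ASV1 is the root of the tree.
From ASV14 up to that node: 2 branches. From ASV1 up to the same node: 4 branches. Total: 2 + 4 = 6.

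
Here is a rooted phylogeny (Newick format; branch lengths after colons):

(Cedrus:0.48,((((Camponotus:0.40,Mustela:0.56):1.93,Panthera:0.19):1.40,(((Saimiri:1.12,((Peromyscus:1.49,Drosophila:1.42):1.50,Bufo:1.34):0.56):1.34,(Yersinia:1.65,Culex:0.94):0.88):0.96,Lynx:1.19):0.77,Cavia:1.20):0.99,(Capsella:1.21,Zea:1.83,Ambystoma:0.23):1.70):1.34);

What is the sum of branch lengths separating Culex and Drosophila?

The path runs Culex → … → MRCA → … → Drosophila; the MRCA is the node subtending ((Saimiri,((Peromyscus,Drosophila),Bufo)),(Yersinia,Culex)).
Branch lengths along that path: 0.94 + 0.88 + 1.34 + 0.56 + 1.50 + 1.42 = 6.64.

6.64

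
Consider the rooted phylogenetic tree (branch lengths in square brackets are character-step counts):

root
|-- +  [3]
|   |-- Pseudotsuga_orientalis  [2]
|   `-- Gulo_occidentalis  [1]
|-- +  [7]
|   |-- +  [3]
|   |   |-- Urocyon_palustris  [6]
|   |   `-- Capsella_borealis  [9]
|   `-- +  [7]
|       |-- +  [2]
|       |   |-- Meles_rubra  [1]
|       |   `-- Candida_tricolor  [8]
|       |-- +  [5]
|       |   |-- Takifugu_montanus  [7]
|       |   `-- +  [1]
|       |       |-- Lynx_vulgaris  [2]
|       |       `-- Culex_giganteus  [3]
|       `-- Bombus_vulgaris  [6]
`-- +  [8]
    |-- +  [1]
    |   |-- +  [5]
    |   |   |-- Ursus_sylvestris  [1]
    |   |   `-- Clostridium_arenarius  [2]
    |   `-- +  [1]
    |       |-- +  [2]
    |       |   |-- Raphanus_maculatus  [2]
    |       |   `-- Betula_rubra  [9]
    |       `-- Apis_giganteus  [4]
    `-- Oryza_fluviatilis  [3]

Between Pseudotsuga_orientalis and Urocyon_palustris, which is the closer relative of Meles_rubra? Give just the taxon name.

The MRCA of Meles_rubra and Urocyon_palustris subtends ((Urocyon_palustris,Capsella_borealis),((Meles_rubra,Candida_tricolor),(Takifugu_montanus,(Lynx_vulgaris,Culex_giganteus)),Bombus_vulgaris)) (8 taxa).
The MRCA of Meles_rubra and Pseudotsuga_orientalis is the root, subtending the entire tree (16 taxa).
The first is nested inside the second, so Meles_rubra shares a more recent common ancestor with Urocyon_palustris.

Urocyon_palustris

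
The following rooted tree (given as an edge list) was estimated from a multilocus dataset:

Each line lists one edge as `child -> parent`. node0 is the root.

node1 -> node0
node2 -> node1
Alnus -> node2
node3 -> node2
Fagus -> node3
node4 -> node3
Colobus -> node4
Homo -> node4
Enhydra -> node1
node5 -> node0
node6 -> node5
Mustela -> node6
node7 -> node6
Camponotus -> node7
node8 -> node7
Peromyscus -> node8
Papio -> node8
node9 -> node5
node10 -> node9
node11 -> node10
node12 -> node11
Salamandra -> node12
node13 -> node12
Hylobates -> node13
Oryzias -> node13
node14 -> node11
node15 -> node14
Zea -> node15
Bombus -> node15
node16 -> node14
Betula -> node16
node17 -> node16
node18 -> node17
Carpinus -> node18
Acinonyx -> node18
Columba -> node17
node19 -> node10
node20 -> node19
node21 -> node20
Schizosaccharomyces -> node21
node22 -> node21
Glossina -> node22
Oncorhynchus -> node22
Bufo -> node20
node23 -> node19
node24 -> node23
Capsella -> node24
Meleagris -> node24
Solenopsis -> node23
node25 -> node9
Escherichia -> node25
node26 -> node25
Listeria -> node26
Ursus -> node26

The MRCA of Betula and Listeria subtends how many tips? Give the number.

The MRCA of Betula and Listeria is the node subtending ((((Salamandra,(Hylobates,Oryzias)),((Zea,Bombus),(Betula,((Carpinus,Acinonyx),Columba)))),(((Schizosaccharomyces,(Glossina,Oncorhynchus)),Bufo),((Capsella,Meleagris),Solenopsis))),(Escherichia,(Listeria,Ursus))).
That clade contains 19 terminal taxa: Acinonyx, Betula, Bombus, Bufo, Capsella, Carpinus, Columba, Escherichia, Glossina, Hylobates, Listeria, Meleagris, Oncorhynchus, Oryzias, Salamandra, Schizosaccharomyces, Solenopsis, Ursus, Zea.

19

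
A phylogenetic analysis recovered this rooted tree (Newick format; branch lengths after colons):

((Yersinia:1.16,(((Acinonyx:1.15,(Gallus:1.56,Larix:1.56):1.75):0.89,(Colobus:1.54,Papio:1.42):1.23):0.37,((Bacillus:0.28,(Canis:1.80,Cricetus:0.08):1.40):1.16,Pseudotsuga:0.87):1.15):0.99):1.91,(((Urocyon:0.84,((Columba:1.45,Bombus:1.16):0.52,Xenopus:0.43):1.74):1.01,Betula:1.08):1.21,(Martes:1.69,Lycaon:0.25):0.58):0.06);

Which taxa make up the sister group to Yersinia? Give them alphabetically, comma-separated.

Acinonyx, Bacillus, Canis, Colobus, Cricetus, Gallus, Larix, Papio, Pseudotsuga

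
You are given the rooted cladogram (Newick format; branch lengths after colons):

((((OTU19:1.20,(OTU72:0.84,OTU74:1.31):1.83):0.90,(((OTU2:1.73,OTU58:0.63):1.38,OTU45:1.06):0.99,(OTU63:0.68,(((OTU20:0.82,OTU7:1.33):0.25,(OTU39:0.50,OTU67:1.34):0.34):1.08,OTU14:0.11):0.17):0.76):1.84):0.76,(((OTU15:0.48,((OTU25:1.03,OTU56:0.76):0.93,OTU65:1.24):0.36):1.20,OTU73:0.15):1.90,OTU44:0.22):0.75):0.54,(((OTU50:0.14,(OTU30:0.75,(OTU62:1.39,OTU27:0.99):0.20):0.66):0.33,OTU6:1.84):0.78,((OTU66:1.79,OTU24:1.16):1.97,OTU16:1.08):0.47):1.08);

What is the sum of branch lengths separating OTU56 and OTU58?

11.50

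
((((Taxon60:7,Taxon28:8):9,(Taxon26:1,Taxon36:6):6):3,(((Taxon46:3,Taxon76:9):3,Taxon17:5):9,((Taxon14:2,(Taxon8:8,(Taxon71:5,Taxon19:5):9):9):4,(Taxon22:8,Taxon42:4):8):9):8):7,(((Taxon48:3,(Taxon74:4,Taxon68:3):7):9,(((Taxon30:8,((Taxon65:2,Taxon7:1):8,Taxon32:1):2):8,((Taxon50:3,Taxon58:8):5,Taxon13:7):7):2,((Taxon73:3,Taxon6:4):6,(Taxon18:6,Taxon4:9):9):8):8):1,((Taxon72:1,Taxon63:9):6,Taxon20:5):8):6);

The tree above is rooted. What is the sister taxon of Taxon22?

Taxon22 attaches to the tree at the node subtending (Taxon22,Taxon42).
The other lineage descending from that same node — the sister group — is the single tip Taxon42.

Taxon42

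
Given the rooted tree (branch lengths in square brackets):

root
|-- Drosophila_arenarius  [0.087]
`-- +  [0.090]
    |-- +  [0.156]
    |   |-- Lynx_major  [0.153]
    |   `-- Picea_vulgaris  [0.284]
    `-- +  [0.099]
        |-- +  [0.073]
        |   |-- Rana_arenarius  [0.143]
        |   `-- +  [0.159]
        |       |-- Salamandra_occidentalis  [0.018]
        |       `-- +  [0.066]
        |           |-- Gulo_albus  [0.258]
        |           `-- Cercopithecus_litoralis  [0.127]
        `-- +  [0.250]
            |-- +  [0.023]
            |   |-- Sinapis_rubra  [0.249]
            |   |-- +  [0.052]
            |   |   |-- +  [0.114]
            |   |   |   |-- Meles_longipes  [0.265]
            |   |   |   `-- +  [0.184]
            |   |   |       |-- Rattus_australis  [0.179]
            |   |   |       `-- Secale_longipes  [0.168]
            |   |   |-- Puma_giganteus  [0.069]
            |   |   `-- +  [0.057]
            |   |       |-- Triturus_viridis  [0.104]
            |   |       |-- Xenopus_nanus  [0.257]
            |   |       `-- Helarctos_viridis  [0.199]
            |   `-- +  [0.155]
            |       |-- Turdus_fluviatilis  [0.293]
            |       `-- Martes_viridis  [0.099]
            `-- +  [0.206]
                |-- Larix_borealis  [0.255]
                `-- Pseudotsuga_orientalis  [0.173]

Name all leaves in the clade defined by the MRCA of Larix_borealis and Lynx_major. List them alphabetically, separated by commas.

Tracing Larix_borealis: it sits inside (Larix_borealis,Pseudotsuga_orientalis).
Tracing Lynx_major: it sits inside (Lynx_major,Picea_vulgaris).
The smallest clade enclosing both is ((Lynx_major,Picea_vulgaris),((Rana_arenarius,(Salamandra_occidentalis,(Gulo_albus,Cercopithecus_litoralis))),((Sinapis_rubra,((Meles_longipes,(Rattus_australis,Secale_longipes)),Puma_giganteus,(Triturus_viridis,Xenopus_nanus,Helarctos_viridis)),(Turdus_fluviatilis,Martes_viridis)),(Larix_borealis,Pseudotsuga_orientalis)))); the answer is its 18 terminal taxa in alphabetical order.

Cercopithecus_litoralis, Gulo_albus, Helarctos_viridis, Larix_borealis, Lynx_major, Martes_viridis, Meles_longipes, Picea_vulgaris, Pseudotsuga_orientalis, Puma_giganteus, Rana_arenarius, Rattus_australis, Salamandra_occidentalis, Secale_longipes, Sinapis_rubra, Triturus_viridis, Turdus_fluviatilis, Xenopus_nanus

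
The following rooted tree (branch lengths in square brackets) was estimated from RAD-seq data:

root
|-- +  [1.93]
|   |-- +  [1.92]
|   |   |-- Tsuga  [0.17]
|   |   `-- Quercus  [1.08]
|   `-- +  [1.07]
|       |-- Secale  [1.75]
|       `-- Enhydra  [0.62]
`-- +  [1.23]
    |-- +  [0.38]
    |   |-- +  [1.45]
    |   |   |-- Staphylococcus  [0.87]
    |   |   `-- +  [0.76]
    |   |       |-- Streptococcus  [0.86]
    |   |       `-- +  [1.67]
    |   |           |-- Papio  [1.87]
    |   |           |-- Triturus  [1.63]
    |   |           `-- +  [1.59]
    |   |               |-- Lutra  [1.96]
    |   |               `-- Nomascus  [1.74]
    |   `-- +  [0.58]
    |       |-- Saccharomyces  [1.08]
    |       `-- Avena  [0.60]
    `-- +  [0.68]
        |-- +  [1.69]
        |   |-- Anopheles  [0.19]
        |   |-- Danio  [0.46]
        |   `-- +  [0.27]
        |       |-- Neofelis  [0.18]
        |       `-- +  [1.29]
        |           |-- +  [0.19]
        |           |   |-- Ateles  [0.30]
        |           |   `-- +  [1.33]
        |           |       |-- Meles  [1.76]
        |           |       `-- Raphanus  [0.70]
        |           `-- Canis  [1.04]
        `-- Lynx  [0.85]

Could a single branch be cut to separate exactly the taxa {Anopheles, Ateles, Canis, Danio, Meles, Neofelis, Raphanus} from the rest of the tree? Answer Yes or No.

Yes

The most recent common ancestor of these taxa subtends (Anopheles,Danio,(Neofelis,((Ateles,(Meles,Raphanus)),Canis))).
That clade has exactly 7 tips — every listed taxon and nothing else — so the group is monophyletic.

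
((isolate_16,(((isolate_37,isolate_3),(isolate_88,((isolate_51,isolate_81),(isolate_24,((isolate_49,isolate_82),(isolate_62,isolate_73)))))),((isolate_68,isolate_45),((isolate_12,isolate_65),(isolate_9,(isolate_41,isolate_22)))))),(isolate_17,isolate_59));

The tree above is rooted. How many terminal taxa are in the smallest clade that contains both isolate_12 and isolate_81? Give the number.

17

The MRCA of isolate_12 and isolate_81 is the node subtending (((isolate_37,isolate_3),(isolate_88,((isolate_51,isolate_81),(isolate_24,((isolate_49,isolate_82),(isolate_62,isolate_73)))))),((isolate_68,isolate_45),((isolate_12,isolate_65),(isolate_9,(isolate_41,isolate_22))))).
That clade contains 17 terminal taxa: isolate_12, isolate_22, isolate_24, isolate_3, isolate_37, isolate_41, isolate_45, isolate_49, isolate_51, isolate_62, isolate_65, isolate_68, isolate_73, isolate_81, isolate_82, isolate_88, isolate_9.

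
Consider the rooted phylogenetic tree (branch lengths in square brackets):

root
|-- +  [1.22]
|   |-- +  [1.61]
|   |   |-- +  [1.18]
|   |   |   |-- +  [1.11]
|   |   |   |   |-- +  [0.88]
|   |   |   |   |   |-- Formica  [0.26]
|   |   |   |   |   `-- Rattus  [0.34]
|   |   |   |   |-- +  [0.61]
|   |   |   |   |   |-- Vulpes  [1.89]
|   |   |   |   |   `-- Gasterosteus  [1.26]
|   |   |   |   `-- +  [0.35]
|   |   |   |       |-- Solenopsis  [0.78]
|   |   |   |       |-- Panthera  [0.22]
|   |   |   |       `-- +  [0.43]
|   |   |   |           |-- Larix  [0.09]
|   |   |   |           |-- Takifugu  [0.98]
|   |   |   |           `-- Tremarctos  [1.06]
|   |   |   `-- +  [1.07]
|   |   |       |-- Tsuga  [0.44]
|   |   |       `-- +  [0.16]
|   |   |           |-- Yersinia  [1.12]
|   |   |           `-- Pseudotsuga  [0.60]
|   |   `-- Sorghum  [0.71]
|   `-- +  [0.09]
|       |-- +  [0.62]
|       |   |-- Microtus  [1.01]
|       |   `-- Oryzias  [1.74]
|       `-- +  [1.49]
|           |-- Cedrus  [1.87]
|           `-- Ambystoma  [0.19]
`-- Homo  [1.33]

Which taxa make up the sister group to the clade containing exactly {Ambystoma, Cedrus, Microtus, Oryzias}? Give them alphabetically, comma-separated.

Formica, Gasterosteus, Larix, Panthera, Pseudotsuga, Rattus, Solenopsis, Sorghum, Takifugu, Tremarctos, Tsuga, Vulpes, Yersinia

The clade containing exactly {Ambystoma, Cedrus, Microtus, Oryzias} attaches to the tree at the node subtending (((((Formica,Rattus),(Vulpes,Gasterosteus),(Solenopsis,Panthera,(Larix,Takifugu,Tremarctos))),(Tsuga,(Yersinia,Pseudotsuga))),Sorghum),((Microtus,Oryzias),(Cedrus,Ambystoma))).
The other lineage descending from that same node — the sister group — is ((((Formica,Rattus),(Vulpes,Gasterosteus),(Solenopsis,Panthera,(Larix,Takifugu,Tremarctos))),(Tsuga,(Yersinia,Pseudotsuga))),Sorghum); its 13 tips in alphabetical order are the answer.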